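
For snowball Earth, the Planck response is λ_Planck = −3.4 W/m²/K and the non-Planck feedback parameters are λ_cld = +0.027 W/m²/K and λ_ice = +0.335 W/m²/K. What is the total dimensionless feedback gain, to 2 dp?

0.11

Convert to gains: g_cld = 0.027/3.4 = 0.007941; g_ice = 0.335/3.4 = 0.09853.
Total gain g = 0.106471.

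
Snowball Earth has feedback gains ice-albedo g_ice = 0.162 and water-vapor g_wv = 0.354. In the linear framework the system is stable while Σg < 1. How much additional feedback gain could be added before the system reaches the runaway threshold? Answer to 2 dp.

Current total gain = 0.162 + 0.354 = 0.516.
Margin to runaway = 1 − 0.516 = 0.48.

0.48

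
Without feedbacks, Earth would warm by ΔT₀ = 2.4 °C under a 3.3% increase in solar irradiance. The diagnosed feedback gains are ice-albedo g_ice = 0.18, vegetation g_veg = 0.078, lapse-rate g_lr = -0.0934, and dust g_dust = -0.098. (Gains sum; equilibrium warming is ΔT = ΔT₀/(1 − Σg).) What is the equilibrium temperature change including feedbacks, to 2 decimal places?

2.57 °C

Total gain g = 0.18 + 0.078 − 0.0934 − 0.098 = 0.0666.
Amplification A = 1/(1 − 0.0666) = 1.071.
ΔT = 2.4 × 1.071 = 2.57 °C.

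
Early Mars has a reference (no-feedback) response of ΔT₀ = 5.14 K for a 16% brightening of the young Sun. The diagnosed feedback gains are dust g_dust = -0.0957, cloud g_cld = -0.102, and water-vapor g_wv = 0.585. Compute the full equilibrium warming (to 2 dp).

Total gain g = -0.0957 − 0.102 + 0.585 = 0.3873.
Amplification A = 1/(1 − 0.3873) = 1.632.
ΔT = 5.14 × 1.632 = 8.39 K.

8.39 K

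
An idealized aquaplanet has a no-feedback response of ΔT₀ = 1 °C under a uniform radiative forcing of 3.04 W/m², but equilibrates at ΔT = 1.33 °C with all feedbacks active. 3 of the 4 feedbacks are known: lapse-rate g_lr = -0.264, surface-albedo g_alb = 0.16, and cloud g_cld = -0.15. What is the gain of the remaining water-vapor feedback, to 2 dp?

Amplification A = ΔT/ΔT₀ = 1.33/1 = 1.33.
Total gain g = 1 − 1/A = 1 − 1/1.33 = 0.2481.
Known gains sum to -0.264 + 0.16 − 0.15 = -0.254.
g_wv = 0.2481 + 0.254 = 0.50.

0.50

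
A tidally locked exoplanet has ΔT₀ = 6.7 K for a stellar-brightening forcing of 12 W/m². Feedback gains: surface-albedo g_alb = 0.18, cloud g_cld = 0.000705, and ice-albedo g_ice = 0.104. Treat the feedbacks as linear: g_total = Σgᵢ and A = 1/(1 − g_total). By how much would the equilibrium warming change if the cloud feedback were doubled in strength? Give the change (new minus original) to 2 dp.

0.01 K

Original: g = 0.284705, ΔT = 6.7/(1−0.284705) = 9.3668 K.
With doubled cloud: g' = 0.28541, ΔT' = 6.7/(1−0.28541) = 9.3760 K.
Change = 9.3760 − 9.3668 = 0.01 K.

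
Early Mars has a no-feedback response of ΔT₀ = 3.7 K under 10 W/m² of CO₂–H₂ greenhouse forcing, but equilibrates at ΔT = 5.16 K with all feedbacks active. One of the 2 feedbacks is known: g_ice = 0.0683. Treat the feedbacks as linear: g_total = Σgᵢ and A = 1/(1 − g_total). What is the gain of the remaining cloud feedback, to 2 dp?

0.21

Amplification A = ΔT/ΔT₀ = 5.16/3.7 = 1.395.
Total gain g = 1 − 1/A = 1 − 1/1.395 = 0.2832.
The known gain is 0.0683.
g_cld = 0.2832 − 0.0683 = 0.21.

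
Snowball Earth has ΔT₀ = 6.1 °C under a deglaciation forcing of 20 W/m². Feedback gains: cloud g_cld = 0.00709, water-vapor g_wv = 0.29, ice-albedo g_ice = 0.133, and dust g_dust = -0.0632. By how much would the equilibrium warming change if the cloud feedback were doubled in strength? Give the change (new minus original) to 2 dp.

0.11 °C

Original: g = 0.36689, ΔT = 6.1/(1−0.36689) = 9.6350 °C.
With doubled cloud: g' = 0.37398, ΔT' = 6.1/(1−0.37398) = 9.7441 °C.
Change = 9.7441 − 9.6350 = 0.11 °C.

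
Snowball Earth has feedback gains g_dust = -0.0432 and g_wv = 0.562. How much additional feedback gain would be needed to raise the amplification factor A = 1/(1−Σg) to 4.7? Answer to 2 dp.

0.27

Current total gain = 0.5188.
Target gain for A = 4.7: g* = 1 − 1/4.7 = 0.7872.
Additional gain needed = 0.7872 − 0.5188 = 0.27.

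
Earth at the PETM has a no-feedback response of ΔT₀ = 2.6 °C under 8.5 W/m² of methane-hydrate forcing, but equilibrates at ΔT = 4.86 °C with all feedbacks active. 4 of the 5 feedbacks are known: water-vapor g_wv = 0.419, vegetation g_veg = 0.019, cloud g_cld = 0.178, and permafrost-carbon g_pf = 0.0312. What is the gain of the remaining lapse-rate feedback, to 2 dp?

-0.18

Amplification A = ΔT/ΔT₀ = 4.86/2.6 = 1.869.
Total gain g = 1 − 1/A = 1 − 1/1.869 = 0.465.
Known gains sum to 0.419 + 0.019 + 0.178 + 0.0312 = 0.6472.
g_lr = 0.465 − 0.6472 = -0.18.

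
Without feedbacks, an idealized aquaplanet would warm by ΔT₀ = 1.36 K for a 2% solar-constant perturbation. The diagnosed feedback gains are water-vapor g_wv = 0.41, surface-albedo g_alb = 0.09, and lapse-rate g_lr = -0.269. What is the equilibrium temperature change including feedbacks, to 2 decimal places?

Total gain g = 0.41 + 0.09 − 0.269 = 0.231.
Amplification A = 1/(1 − 0.231) = 1.3.
ΔT = 1.36 × 1.3 = 1.77 K.

1.77 K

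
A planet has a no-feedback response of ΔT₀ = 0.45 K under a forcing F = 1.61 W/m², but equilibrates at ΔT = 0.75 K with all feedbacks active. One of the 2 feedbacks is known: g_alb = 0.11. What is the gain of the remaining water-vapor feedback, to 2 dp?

Amplification A = ΔT/ΔT₀ = 0.75/0.45 = 1.667.
Total gain g = 1 − 1/A = 1 − 1/1.667 = 0.4001.
The known gain is 0.11.
g_wv = 0.4001 − 0.11 = 0.29.

0.29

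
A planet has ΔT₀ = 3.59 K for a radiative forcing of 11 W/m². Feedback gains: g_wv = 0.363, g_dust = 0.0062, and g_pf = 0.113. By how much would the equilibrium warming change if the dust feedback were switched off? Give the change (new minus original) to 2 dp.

Original: g = 0.4822, ΔT = 3.59/(1−0.4822) = 6.9332 K.
Without dust: g' = 0.476, ΔT' = 3.59/(1−0.476) = 6.8511 K.
Change = 6.8511 − 6.9332 = -0.08 K.

-0.08 K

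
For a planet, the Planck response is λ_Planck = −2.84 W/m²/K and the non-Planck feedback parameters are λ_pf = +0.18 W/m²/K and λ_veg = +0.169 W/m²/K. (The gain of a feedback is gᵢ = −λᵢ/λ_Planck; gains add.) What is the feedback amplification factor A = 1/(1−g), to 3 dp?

1.140

Convert to gains: g_pf = 0.18/2.84 = 0.06338; g_veg = 0.169/2.84 = 0.05951.
Total gain g = 0.12289.
A = 1/(1 − 0.12289) = 1.140.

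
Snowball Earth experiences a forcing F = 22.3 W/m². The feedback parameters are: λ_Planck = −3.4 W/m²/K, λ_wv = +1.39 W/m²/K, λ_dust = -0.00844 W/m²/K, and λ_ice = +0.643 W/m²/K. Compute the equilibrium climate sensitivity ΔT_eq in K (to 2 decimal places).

16.21 K

Net feedback parameter λ = (−3.4) + (+1.39) + (-0.00844) + (+0.643) = -1.37544 W/m²/K.
ΔT = −F/λ = −22.3/(-1.37544) = 16.21 K.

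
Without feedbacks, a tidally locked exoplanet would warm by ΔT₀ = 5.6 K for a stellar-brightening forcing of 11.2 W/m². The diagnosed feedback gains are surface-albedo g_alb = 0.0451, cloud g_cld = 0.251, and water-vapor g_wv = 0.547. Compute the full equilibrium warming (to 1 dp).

Total gain g = 0.0451 + 0.251 + 0.547 = 0.8431.
Amplification A = 1/(1 − 0.8431) = 6.373.
ΔT = 5.6 × 6.373 = 35.7 K.

35.7 K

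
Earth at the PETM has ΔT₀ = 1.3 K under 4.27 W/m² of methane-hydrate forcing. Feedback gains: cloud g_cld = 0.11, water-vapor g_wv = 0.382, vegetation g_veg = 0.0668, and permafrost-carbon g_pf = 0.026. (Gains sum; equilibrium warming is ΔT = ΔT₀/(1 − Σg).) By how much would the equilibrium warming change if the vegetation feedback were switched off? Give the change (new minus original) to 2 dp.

-0.43 K

Original: g = 0.5848, ΔT = 1.3/(1−0.5848) = 3.1310 K.
Without vegetation: g' = 0.518, ΔT' = 1.3/(1−0.518) = 2.6971 K.
Change = 2.6971 − 3.1310 = -0.43 K.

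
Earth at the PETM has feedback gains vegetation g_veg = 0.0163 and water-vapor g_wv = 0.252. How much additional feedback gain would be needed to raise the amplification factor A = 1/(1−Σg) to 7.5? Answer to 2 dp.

Current total gain = 0.2683.
Target gain for A = 7.5: g* = 1 − 1/7.5 = 0.8667.
Additional gain needed = 0.8667 − 0.2683 = 0.60.

0.60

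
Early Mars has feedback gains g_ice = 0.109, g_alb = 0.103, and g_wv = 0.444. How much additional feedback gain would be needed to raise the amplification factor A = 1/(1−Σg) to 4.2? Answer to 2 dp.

0.11

Current total gain = 0.656.
Target gain for A = 4.2: g* = 1 − 1/4.2 = 0.7619.
Additional gain needed = 0.7619 − 0.656 = 0.11.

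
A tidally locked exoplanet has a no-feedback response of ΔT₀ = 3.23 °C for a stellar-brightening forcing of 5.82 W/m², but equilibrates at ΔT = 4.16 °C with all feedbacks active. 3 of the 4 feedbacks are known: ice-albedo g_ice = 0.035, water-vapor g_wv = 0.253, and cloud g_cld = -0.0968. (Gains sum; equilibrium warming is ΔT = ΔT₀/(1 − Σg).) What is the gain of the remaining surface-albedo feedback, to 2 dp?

0.03

Amplification A = ΔT/ΔT₀ = 4.16/3.23 = 1.288.
Total gain g = 1 − 1/A = 1 − 1/1.288 = 0.2236.
Known gains sum to 0.035 + 0.253 − 0.0968 = 0.1912.
g_alb = 0.2236 − 0.1912 = 0.03.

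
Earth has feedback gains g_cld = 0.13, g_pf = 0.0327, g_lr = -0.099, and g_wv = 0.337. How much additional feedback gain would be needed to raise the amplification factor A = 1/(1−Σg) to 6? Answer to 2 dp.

Current total gain = 0.4007.
Target gain for A = 6: g* = 1 − 1/6 = 0.8333.
Additional gain needed = 0.8333 − 0.4007 = 0.43.

0.43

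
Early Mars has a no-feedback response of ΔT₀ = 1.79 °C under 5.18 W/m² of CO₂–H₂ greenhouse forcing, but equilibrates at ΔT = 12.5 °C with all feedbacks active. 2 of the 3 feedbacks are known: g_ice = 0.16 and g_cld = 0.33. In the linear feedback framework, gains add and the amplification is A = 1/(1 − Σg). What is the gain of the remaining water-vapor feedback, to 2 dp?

Amplification A = ΔT/ΔT₀ = 12.5/1.79 = 6.983.
Total gain g = 1 − 1/A = 1 − 1/6.983 = 0.8568.
Known gains sum to 0.16 + 0.33 = 0.49.
g_wv = 0.8568 − 0.49 = 0.37.

0.37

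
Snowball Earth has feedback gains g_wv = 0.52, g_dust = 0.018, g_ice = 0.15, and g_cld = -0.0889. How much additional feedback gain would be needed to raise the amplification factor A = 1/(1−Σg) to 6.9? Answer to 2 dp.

0.26

Current total gain = 0.5991.
Target gain for A = 6.9: g* = 1 − 1/6.9 = 0.8551.
Additional gain needed = 0.8551 − 0.5991 = 0.26.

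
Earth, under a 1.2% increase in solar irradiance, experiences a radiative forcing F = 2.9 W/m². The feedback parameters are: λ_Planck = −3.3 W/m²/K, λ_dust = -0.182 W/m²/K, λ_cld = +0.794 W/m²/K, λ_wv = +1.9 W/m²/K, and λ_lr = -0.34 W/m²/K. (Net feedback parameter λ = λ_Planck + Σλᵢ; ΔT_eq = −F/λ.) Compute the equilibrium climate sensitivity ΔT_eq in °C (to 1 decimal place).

Net feedback parameter λ = (−3.3) + (-0.182) + (+0.794) + (+1.9) + (-0.34) = -1.128 W/m²/K.
ΔT = −F/λ = −2.9/(-1.128) = 2.6 °C.

2.6 °C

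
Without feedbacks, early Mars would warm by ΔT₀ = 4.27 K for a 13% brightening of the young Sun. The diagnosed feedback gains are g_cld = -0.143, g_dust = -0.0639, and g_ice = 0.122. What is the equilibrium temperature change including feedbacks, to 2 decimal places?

3.94 K

Total gain g = -0.143 − 0.0639 + 0.122 = -0.0849.
Amplification A = 1/(1 + 0.0849) = 0.9217.
ΔT = 4.27 × 0.9217 = 3.94 K.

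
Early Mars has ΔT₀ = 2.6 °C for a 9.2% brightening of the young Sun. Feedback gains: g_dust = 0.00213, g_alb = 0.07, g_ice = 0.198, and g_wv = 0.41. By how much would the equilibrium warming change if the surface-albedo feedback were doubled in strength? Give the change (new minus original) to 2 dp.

Original: g = 0.68013, ΔT = 2.6/(1−0.68013) = 8.1283 °C.
With doubled surface-albedo: g' = 0.75013, ΔT' = 2.6/(1−0.75013) = 10.4054 °C.
Change = 10.4054 − 8.1283 = 2.28 °C.

2.28 °C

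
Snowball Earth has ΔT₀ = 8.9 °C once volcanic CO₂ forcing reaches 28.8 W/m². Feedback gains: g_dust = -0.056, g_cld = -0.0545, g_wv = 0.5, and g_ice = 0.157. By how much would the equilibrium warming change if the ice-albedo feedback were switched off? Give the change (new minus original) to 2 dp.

-5.05 °C

Original: g = 0.5465, ΔT = 8.9/(1−0.5465) = 19.6251 °C.
Without ice-albedo: g' = 0.3895, ΔT' = 8.9/(1−0.3895) = 14.5782 °C.
Change = 14.5782 − 19.6251 = -5.05 °C.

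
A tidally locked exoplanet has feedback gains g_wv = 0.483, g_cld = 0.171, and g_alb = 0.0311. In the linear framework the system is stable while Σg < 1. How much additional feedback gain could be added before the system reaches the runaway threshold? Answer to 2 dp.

Current total gain = 0.483 + 0.171 + 0.0311 = 0.6851.
Margin to runaway = 1 − 0.6851 = 0.31.

0.31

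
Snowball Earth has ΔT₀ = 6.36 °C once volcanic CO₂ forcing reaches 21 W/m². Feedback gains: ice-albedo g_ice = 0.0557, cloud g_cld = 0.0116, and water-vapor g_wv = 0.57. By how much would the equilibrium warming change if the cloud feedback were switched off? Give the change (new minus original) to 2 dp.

-0.54 °C

Original: g = 0.6373, ΔT = 6.36/(1−0.6373) = 17.5352 °C.
Without cloud: g' = 0.6257, ΔT' = 6.36/(1−0.6257) = 16.9917 °C.
Change = 16.9917 − 17.5352 = -0.54 °C.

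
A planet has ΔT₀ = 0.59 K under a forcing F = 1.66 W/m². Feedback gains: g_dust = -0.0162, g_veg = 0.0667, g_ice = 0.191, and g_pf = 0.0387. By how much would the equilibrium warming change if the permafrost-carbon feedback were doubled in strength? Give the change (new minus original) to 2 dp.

Original: g = 0.2802, ΔT = 0.59/(1−0.2802) = 0.8197 K.
With doubled permafrost-carbon: g' = 0.3189, ΔT' = 0.59/(1−0.3189) = 0.8662 K.
Change = 0.8662 − 0.8197 = 0.05 K.

0.05 K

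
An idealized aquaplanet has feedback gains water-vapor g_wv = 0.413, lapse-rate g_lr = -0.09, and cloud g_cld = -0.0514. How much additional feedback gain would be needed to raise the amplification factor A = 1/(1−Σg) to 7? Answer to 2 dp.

0.59

Current total gain = 0.2716.
Target gain for A = 7: g* = 1 − 1/7 = 0.8571.
Additional gain needed = 0.8571 − 0.2716 = 0.59.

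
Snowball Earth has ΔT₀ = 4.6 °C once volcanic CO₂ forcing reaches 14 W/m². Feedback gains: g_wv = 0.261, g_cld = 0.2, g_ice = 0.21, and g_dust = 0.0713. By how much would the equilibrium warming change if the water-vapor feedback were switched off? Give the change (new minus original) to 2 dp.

-8.98 °C

Original: g = 0.7423, ΔT = 4.6/(1−0.7423) = 17.8502 °C.
Without water-vapor: g' = 0.4813, ΔT' = 4.6/(1−0.4813) = 8.8683 °C.
Change = 8.8683 − 17.8502 = -8.98 °C.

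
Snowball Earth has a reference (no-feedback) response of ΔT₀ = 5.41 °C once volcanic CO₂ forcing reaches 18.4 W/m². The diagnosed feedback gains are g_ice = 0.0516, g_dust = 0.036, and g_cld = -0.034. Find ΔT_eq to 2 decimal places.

5.72 °C

Total gain g = 0.0516 + 0.036 − 0.034 = 0.0536.
Amplification A = 1/(1 − 0.0536) = 1.057.
ΔT = 5.41 × 1.057 = 5.72 °C.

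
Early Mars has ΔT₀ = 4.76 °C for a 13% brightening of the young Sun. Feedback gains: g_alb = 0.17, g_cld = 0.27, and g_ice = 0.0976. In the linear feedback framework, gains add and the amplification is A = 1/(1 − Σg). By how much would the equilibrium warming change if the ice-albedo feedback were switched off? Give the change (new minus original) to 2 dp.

-1.79 °C

Original: g = 0.5376, ΔT = 4.76/(1−0.5376) = 10.2941 °C.
Without ice-albedo: g' = 0.44, ΔT' = 4.76/(1−0.44) = 8.5000 °C.
Change = 8.5000 − 10.2941 = -1.79 °C.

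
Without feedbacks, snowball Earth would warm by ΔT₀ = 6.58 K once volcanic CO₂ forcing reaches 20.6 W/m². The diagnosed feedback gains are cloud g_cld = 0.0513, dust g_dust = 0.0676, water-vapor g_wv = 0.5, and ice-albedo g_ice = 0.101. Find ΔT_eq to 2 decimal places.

Total gain g = 0.0513 + 0.0676 + 0.5 + 0.101 = 0.7199.
Amplification A = 1/(1 − 0.7199) = 3.57.
ΔT = 6.58 × 3.57 = 23.49 K.

23.49 K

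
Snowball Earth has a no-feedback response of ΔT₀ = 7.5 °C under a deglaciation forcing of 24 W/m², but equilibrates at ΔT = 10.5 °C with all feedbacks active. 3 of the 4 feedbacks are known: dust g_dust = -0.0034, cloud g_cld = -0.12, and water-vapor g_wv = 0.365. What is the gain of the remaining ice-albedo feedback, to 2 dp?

Amplification A = ΔT/ΔT₀ = 10.5/7.5 = 1.4.
Total gain g = 1 − 1/A = 1 − 1/1.4 = 0.2857.
Known gains sum to -0.0034 − 0.12 + 0.365 = 0.2416.
g_ice = 0.2857 − 0.2416 = 0.04.

0.04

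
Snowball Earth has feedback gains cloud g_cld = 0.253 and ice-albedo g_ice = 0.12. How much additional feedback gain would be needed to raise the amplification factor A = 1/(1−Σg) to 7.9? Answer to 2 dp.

0.50

Current total gain = 0.373.
Target gain for A = 7.9: g* = 1 − 1/7.9 = 0.8734.
Additional gain needed = 0.8734 − 0.373 = 0.50.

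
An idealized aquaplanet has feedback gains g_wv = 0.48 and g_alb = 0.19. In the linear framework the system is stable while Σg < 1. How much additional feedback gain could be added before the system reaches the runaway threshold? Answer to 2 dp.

Current total gain = 0.48 + 0.19 = 0.67.
Margin to runaway = 1 − 0.67 = 0.33.

0.33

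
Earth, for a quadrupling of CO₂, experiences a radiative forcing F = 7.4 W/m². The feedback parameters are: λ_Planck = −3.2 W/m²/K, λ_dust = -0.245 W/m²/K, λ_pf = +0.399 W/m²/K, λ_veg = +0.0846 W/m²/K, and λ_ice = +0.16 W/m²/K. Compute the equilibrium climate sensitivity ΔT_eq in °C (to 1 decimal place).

Net feedback parameter λ = (−3.2) + (-0.245) + (+0.399) + (+0.0846) + (+0.16) = -2.8014 W/m²/K.
ΔT = −F/λ = −7.4/(-2.8014) = 2.6 °C.

2.6 °C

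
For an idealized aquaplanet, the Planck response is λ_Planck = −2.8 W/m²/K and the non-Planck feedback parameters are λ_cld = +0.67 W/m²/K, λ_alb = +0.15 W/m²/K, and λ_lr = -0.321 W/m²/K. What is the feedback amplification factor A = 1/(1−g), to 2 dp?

Convert to gains: g_cld = 0.67/2.8 = 0.2393; g_alb = 0.15/2.8 = 0.05357; g_lr = -0.321/2.8 = -0.1146.
Total gain g = 0.17827.
A = 1/(1 − 0.17827) = 1.22.

1.22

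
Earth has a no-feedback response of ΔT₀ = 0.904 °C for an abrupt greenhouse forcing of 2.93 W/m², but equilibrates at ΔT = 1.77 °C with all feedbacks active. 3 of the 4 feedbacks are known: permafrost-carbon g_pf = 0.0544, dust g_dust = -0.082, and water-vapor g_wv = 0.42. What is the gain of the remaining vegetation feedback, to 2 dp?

0.10

Amplification A = ΔT/ΔT₀ = 1.77/0.904 = 1.958.
Total gain g = 1 − 1/A = 1 − 1/1.958 = 0.4893.
Known gains sum to 0.0544 − 0.082 + 0.42 = 0.3924.
g_veg = 0.4893 − 0.3924 = 0.10.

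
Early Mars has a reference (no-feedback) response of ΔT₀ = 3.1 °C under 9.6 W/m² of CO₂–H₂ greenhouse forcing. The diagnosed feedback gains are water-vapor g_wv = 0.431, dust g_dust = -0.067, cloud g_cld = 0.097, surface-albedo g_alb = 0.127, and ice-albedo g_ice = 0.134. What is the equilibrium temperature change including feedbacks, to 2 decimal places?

Total gain g = 0.431 − 0.067 + 0.097 + 0.127 + 0.134 = 0.722.
Amplification A = 1/(1 − 0.722) = 3.597.
ΔT = 3.1 × 3.597 = 11.15 °C.

11.15 °C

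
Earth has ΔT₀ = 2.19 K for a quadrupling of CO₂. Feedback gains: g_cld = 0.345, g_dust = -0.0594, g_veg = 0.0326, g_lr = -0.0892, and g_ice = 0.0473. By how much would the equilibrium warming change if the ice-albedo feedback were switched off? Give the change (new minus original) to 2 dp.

-0.19 K

Original: g = 0.2763, ΔT = 2.19/(1−0.2763) = 3.0261 K.
Without ice-albedo: g' = 0.229, ΔT' = 2.19/(1−0.229) = 2.8405 K.
Change = 2.8405 − 3.0261 = -0.19 K.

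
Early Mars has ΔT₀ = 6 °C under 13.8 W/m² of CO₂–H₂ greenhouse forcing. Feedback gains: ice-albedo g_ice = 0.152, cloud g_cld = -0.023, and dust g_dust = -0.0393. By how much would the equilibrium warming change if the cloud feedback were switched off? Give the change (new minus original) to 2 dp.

Original: g = 0.0897, ΔT = 6/(1−0.0897) = 6.5912 °C.
Without cloud: g' = 0.1127, ΔT' = 6/(1−0.1127) = 6.7621 °C.
Change = 6.7621 − 6.5912 = 0.17 °C.

0.17 °C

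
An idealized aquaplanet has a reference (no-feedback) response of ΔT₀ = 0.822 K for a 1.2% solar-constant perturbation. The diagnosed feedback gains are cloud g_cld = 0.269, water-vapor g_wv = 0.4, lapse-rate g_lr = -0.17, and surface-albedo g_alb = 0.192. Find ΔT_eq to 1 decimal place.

Total gain g = 0.269 + 0.4 − 0.17 + 0.192 = 0.691.
Amplification A = 1/(1 − 0.691) = 3.236.
ΔT = 0.822 × 3.236 = 2.7 K.

2.7 K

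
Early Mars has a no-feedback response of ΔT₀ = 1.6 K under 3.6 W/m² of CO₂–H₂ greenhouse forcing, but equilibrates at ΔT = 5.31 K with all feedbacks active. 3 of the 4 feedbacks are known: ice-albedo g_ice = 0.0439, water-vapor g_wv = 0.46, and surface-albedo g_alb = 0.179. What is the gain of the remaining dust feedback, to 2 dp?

0.02

Amplification A = ΔT/ΔT₀ = 5.31/1.6 = 3.319.
Total gain g = 1 − 1/A = 1 − 1/3.319 = 0.6987.
Known gains sum to 0.0439 + 0.46 + 0.179 = 0.6829.
g_dust = 0.6987 − 0.6829 = 0.02.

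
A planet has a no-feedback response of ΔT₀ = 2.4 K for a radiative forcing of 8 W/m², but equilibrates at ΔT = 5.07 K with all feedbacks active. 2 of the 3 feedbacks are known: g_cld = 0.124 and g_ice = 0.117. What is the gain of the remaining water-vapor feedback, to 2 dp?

Amplification A = ΔT/ΔT₀ = 5.07/2.4 = 2.113.
Total gain g = 1 − 1/A = 1 − 1/2.113 = 0.5267.
Known gains sum to 0.124 + 0.117 = 0.241.
g_wv = 0.5267 − 0.241 = 0.29.

0.29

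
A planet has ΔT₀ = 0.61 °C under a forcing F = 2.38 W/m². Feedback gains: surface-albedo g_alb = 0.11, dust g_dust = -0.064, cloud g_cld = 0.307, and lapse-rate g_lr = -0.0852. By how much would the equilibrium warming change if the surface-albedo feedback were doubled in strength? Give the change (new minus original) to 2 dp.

0.15 °C

Original: g = 0.2678, ΔT = 0.61/(1−0.2678) = 0.8331 °C.
With doubled surface-albedo: g' = 0.3778, ΔT' = 0.61/(1−0.3778) = 0.9804 °C.
Change = 0.9804 − 0.8331 = 0.15 °C.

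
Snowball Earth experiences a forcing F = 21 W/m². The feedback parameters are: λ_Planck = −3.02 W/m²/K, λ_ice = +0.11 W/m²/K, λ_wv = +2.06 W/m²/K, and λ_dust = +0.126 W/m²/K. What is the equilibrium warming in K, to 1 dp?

29.0 K

Net feedback parameter λ = (−3.02) + (+0.11) + (+2.06) + (+0.126) = -0.724 W/m²/K.
ΔT = −F/λ = −21/(-0.724) = 29.0 K.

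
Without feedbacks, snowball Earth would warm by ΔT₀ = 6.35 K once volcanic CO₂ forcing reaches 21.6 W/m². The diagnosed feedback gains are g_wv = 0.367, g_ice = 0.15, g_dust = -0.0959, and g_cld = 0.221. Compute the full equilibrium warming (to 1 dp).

17.7 K

Total gain g = 0.367 + 0.15 − 0.0959 + 0.221 = 0.6421.
Amplification A = 1/(1 − 0.6421) = 2.794.
ΔT = 6.35 × 2.794 = 17.7 K.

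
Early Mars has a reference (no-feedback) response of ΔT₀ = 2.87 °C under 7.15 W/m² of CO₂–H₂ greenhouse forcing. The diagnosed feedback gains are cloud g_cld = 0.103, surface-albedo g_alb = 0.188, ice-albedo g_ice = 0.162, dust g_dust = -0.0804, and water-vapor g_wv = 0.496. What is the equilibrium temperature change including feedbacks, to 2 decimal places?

Total gain g = 0.103 + 0.188 + 0.162 − 0.0804 + 0.496 = 0.8686.
Amplification A = 1/(1 − 0.8686) = 7.61.
ΔT = 2.87 × 7.61 = 21.84 °C.

21.84 °C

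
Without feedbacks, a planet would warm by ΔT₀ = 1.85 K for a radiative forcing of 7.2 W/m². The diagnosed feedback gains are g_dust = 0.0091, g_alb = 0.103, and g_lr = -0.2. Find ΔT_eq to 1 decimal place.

Total gain g = 0.0091 + 0.103 − 0.2 = -0.0879.
Amplification A = 1/(1 + 0.0879) = 0.9192.
ΔT = 1.85 × 0.9192 = 1.7 K.

1.7 K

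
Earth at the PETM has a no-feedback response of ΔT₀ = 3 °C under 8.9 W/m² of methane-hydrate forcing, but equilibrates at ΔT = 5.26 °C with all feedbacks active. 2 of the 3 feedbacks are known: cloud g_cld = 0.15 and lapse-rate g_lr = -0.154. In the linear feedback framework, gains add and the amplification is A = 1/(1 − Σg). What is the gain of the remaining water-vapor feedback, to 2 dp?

0.43

Amplification A = ΔT/ΔT₀ = 5.26/3 = 1.753.
Total gain g = 1 − 1/A = 1 − 1/1.753 = 0.4295.
Known gains sum to 0.15 − 0.154 = -0.004.
g_wv = 0.4295 + 0.004 = 0.43.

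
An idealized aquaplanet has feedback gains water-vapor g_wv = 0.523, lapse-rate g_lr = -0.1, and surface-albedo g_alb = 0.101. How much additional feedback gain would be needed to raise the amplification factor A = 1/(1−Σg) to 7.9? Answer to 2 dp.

0.35

Current total gain = 0.524.
Target gain for A = 7.9: g* = 1 − 1/7.9 = 0.8734.
Additional gain needed = 0.8734 − 0.524 = 0.35.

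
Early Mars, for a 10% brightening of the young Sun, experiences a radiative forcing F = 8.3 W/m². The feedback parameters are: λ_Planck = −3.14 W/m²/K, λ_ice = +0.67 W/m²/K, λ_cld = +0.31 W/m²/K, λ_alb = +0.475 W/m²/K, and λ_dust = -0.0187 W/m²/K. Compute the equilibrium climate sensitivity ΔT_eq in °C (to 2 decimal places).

4.87 °C

Net feedback parameter λ = (−3.14) + (+0.67) + (+0.31) + (+0.475) + (-0.0187) = -1.7037 W/m²/K.
ΔT = −F/λ = −8.3/(-1.7037) = 4.87 °C.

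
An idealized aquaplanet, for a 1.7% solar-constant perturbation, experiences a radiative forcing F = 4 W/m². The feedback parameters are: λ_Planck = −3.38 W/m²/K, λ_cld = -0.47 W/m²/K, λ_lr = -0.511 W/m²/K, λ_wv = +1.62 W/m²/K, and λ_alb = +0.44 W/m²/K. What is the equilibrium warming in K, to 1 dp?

Net feedback parameter λ = (−3.38) + (-0.47) + (-0.511) + (+1.62) + (+0.44) = -2.301 W/m²/K.
ΔT = −F/λ = −4/(-2.301) = 1.7 K.

1.7 K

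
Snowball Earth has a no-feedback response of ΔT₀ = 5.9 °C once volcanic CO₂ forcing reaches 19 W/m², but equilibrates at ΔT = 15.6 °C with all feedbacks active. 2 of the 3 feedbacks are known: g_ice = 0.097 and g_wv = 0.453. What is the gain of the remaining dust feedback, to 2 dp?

Amplification A = ΔT/ΔT₀ = 15.6/5.9 = 2.644.
Total gain g = 1 − 1/A = 1 − 1/2.644 = 0.6218.
Known gains sum to 0.097 + 0.453 = 0.55.
g_dust = 0.6218 − 0.55 = 0.07.

0.07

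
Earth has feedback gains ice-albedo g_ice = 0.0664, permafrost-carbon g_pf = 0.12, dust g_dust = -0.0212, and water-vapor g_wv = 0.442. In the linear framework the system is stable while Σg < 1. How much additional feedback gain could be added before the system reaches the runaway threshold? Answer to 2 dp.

Current total gain = 0.0664 + 0.12 − 0.0212 + 0.442 = 0.6072.
Margin to runaway = 1 − 0.6072 = 0.39.

0.39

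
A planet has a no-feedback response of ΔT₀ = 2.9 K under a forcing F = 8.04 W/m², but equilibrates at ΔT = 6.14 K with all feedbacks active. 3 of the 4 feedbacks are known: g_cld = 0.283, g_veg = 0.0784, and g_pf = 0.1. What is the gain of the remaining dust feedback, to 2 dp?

0.07

Amplification A = ΔT/ΔT₀ = 6.14/2.9 = 2.117.
Total gain g = 1 − 1/A = 1 − 1/2.117 = 0.5276.
Known gains sum to 0.283 + 0.0784 + 0.1 = 0.4614.
g_dust = 0.5276 − 0.4614 = 0.07.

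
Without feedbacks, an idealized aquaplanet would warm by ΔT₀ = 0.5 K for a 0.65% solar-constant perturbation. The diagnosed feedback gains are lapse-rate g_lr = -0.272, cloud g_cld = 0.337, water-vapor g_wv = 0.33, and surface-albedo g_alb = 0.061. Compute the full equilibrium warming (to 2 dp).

Total gain g = -0.272 + 0.337 + 0.33 + 0.061 = 0.456.
Amplification A = 1/(1 − 0.456) = 1.838.
ΔT = 0.5 × 1.838 = 0.92 K.

0.92 K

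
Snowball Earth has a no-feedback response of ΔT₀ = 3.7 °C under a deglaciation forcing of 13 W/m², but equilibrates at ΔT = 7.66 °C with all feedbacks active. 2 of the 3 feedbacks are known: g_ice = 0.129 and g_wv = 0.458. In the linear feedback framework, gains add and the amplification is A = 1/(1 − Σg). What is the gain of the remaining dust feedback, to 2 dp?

Amplification A = ΔT/ΔT₀ = 7.66/3.7 = 2.07.
Total gain g = 1 − 1/A = 1 − 1/2.07 = 0.5169.
Known gains sum to 0.129 + 0.458 = 0.587.
g_dust = 0.5169 − 0.587 = -0.07.

-0.07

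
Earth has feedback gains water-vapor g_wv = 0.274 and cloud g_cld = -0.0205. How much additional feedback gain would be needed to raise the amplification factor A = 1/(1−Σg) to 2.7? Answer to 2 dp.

0.38

Current total gain = 0.2535.
Target gain for A = 2.7: g* = 1 − 1/2.7 = 0.6296.
Additional gain needed = 0.6296 − 0.2535 = 0.38.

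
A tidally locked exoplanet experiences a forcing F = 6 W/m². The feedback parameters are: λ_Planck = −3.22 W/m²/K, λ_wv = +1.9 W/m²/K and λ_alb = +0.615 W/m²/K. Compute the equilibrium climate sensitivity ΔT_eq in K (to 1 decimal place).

Net feedback parameter λ = (−3.22) + (+1.9) + (+0.615) = -0.705 W/m²/K.
ΔT = −F/λ = −6/(-0.705) = 8.5 K.

8.5 K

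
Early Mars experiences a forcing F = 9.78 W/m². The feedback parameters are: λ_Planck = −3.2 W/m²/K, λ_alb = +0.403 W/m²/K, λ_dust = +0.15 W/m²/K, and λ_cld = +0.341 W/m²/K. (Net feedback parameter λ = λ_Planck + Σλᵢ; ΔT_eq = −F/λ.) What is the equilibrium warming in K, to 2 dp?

4.24 K

Net feedback parameter λ = (−3.2) + (+0.403) + (+0.15) + (+0.341) = -2.306 W/m²/K.
ΔT = −F/λ = −9.78/(-2.306) = 4.24 K.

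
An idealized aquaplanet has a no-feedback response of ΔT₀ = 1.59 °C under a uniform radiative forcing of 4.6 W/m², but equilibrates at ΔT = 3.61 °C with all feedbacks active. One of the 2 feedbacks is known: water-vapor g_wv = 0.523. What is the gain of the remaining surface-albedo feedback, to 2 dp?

Amplification A = ΔT/ΔT₀ = 3.61/1.59 = 2.27.
Total gain g = 1 − 1/A = 1 − 1/2.27 = 0.5595.
The known gain is 0.523.
g_alb = 0.5595 − 0.523 = 0.04.

0.04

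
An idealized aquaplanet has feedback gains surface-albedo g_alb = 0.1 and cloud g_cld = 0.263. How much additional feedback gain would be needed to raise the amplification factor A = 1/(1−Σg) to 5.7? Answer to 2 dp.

Current total gain = 0.363.
Target gain for A = 5.7: g* = 1 − 1/5.7 = 0.8246.
Additional gain needed = 0.8246 − 0.363 = 0.46.

0.46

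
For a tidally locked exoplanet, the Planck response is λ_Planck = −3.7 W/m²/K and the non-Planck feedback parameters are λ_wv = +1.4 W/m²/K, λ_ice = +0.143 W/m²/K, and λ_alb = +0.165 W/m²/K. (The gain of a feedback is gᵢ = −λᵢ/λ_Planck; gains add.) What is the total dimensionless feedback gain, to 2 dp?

0.46

Convert to gains: g_wv = 1.4/3.7 = 0.3784; g_ice = 0.143/3.7 = 0.03865; g_alb = 0.165/3.7 = 0.04459.
Total gain g = 0.46164.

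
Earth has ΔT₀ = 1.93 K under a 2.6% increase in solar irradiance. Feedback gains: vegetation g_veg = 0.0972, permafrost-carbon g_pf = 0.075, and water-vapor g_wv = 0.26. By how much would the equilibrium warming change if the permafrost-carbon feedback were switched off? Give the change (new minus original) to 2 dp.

-0.40 K

Original: g = 0.4322, ΔT = 1.93/(1−0.4322) = 3.3991 K.
Without permafrost-carbon: g' = 0.3572, ΔT' = 1.93/(1−0.3572) = 3.0025 K.
Change = 3.0025 − 3.3991 = -0.40 K.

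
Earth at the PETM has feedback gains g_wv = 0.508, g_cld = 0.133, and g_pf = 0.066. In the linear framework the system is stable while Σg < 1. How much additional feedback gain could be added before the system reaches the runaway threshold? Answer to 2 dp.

0.29

Current total gain = 0.508 + 0.133 + 0.066 = 0.707.
Margin to runaway = 1 − 0.707 = 0.29.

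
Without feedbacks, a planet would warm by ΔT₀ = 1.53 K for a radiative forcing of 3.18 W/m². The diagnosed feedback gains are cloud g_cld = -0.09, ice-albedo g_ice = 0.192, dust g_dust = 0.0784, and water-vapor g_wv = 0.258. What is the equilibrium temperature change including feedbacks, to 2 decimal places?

2.72 K

Total gain g = -0.09 + 0.192 + 0.0784 + 0.258 = 0.4384.
Amplification A = 1/(1 − 0.4384) = 1.781.
ΔT = 1.53 × 1.781 = 2.72 K.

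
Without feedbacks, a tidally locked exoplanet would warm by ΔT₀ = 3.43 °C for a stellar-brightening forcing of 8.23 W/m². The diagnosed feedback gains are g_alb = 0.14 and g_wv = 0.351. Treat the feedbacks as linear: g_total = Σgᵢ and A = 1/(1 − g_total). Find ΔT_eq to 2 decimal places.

6.74 °C

Total gain g = 0.14 + 0.351 = 0.491.
Amplification A = 1/(1 − 0.491) = 1.965.
ΔT = 3.43 × 1.965 = 6.74 °C.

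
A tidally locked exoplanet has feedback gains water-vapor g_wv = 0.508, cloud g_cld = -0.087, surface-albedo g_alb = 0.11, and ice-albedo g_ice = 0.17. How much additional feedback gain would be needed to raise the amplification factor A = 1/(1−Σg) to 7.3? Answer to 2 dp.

0.16

Current total gain = 0.701.
Target gain for A = 7.3: g* = 1 − 1/7.3 = 0.863.
Additional gain needed = 0.863 − 0.701 = 0.16.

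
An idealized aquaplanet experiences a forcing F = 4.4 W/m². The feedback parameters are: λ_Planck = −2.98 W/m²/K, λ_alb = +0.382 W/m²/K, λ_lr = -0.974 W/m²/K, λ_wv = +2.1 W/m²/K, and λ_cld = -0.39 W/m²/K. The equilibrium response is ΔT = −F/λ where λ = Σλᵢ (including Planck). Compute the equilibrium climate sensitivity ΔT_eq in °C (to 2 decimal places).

2.36 °C

Net feedback parameter λ = (−2.98) + (+0.382) + (-0.974) + (+2.1) + (-0.39) = -1.862 W/m²/K.
ΔT = −F/λ = −4.4/(-1.862) = 2.36 °C.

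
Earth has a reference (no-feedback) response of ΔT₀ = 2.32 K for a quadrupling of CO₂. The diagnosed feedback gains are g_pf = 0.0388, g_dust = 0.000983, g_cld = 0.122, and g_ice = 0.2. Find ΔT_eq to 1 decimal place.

Total gain g = 0.0388 + 0.000983 + 0.122 + 0.2 = 0.361783.
Amplification A = 1/(1 − 0.361783) = 1.567.
ΔT = 2.32 × 1.567 = 3.6 K.

3.6 K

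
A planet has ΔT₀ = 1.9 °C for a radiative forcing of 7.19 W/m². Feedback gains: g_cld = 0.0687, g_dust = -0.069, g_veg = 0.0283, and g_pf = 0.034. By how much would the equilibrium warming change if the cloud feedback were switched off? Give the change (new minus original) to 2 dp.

-0.14 °C

Original: g = 0.062, ΔT = 1.9/(1−0.062) = 2.0256 °C.
Without cloud: g' = -0.0067, ΔT' = 1.9/(1+0.0067) = 1.8874 °C.
Change = 1.8874 − 2.0256 = -0.14 °C.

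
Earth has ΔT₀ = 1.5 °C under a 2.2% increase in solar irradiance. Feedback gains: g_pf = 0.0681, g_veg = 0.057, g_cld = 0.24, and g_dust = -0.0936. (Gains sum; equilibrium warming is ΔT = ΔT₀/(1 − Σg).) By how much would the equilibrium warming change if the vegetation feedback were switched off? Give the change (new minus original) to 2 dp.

-0.15 °C

Original: g = 0.2715, ΔT = 1.5/(1−0.2715) = 2.0590 °C.
Without vegetation: g' = 0.2145, ΔT' = 1.5/(1−0.2145) = 1.9096 °C.
Change = 1.9096 − 2.0590 = -0.15 °C.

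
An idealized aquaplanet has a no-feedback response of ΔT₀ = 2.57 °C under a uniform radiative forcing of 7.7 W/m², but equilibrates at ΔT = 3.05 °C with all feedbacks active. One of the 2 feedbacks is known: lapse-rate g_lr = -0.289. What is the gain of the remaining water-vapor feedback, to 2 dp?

0.45

Amplification A = ΔT/ΔT₀ = 3.05/2.57 = 1.187.
Total gain g = 1 − 1/A = 1 − 1/1.187 = 0.1575.
The known gain is -0.289.
g_wv = 0.1575 + 0.289 = 0.45.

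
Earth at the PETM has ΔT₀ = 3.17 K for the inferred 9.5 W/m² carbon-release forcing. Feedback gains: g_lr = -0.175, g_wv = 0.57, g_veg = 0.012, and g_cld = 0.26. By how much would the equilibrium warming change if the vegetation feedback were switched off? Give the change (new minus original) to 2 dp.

-0.33 K

Original: g = 0.667, ΔT = 3.17/(1−0.667) = 9.5195 K.
Without vegetation: g' = 0.655, ΔT' = 3.17/(1−0.655) = 9.1884 K.
Change = 9.1884 − 9.5195 = -0.33 K.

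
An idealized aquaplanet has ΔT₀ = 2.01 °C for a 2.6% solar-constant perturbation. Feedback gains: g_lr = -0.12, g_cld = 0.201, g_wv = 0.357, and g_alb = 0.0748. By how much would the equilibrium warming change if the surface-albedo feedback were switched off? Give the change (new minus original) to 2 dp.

Original: g = 0.5128, ΔT = 2.01/(1−0.5128) = 4.1256 °C.
Without surface-albedo: g' = 0.438, ΔT' = 2.01/(1−0.438) = 3.5765 °C.
Change = 3.5765 − 4.1256 = -0.55 °C.

-0.55 °C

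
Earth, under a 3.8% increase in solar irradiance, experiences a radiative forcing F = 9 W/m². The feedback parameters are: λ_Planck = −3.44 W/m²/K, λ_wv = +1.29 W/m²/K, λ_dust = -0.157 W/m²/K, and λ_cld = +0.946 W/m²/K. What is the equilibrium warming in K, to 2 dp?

Net feedback parameter λ = (−3.44) + (+1.29) + (-0.157) + (+0.946) = -1.361 W/m²/K.
ΔT = −F/λ = −9/(-1.361) = 6.61 K.

6.61 K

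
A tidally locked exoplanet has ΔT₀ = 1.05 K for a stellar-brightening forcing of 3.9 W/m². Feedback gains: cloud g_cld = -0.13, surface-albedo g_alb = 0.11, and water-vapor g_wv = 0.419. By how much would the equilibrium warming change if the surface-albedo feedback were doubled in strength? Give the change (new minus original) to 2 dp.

0.39 K

Original: g = 0.399, ΔT = 1.05/(1−0.399) = 1.7471 K.
With doubled surface-albedo: g' = 0.509, ΔT' = 1.05/(1−0.509) = 2.1385 K.
Change = 2.1385 − 1.7471 = 0.39 K.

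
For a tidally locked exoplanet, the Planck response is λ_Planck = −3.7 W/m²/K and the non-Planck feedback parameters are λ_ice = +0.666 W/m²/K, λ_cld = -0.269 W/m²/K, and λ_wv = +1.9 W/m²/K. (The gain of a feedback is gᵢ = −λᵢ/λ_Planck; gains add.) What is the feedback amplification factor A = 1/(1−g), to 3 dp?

Convert to gains: g_ice = 0.666/3.7 = 0.18; g_cld = -0.269/3.7 = -0.0727; g_wv = 1.9/3.7 = 0.5135.
Total gain g = 0.6208.
A = 1/(1 − 0.6208) = 2.637.

2.637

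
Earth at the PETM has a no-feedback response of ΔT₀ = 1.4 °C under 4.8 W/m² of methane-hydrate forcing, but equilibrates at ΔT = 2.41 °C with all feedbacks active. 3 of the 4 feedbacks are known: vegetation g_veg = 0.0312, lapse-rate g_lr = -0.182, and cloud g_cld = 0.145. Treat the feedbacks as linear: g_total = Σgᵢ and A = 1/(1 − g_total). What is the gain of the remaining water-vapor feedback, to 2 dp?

0.42

Amplification A = ΔT/ΔT₀ = 2.41/1.4 = 1.721.
Total gain g = 1 − 1/A = 1 − 1/1.721 = 0.4189.
Known gains sum to 0.0312 − 0.182 + 0.145 = -0.0058.
g_wv = 0.4189 + 0.0058 = 0.42.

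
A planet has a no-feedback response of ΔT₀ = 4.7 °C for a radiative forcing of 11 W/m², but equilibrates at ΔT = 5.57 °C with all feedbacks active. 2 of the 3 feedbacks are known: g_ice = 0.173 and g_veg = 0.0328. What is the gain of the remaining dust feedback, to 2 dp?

-0.05

Amplification A = ΔT/ΔT₀ = 5.57/4.7 = 1.185.
Total gain g = 1 − 1/A = 1 − 1/1.185 = 0.1561.
Known gains sum to 0.173 + 0.0328 = 0.2058.
g_dust = 0.1561 − 0.2058 = -0.05.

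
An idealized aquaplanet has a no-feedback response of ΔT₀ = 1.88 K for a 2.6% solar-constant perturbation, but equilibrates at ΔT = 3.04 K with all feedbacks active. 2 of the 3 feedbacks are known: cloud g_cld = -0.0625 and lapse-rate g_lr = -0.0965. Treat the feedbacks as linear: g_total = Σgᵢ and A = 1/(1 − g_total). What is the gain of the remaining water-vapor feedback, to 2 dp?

Amplification A = ΔT/ΔT₀ = 3.04/1.88 = 1.617.
Total gain g = 1 − 1/A = 1 − 1/1.617 = 0.3816.
Known gains sum to -0.0625 − 0.0965 = -0.159.
g_wv = 0.3816 + 0.159 = 0.54.

0.54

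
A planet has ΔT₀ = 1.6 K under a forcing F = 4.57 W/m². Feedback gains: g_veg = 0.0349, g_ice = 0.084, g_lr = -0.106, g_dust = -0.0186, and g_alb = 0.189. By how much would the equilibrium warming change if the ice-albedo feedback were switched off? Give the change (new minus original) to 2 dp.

Original: g = 0.1833, ΔT = 1.6/(1−0.1833) = 1.9591 K.
Without ice-albedo: g' = 0.0993, ΔT' = 1.6/(1−0.0993) = 1.7764 K.
Change = 1.7764 − 1.9591 = -0.18 K.

-0.18 K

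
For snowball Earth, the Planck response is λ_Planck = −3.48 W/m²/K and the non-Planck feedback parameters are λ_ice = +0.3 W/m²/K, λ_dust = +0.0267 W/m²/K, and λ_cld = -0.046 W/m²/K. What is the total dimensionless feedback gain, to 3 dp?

Convert to gains: g_ice = 0.3/3.48 = 0.08621; g_dust = 0.0267/3.48 = 0.007672; g_cld = -0.046/3.48 = -0.01322.
Total gain g = 0.080662.

0.081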